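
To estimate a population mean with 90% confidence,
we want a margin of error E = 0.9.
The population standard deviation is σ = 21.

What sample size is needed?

z_0.05 = 1.645
n = (z×σ/E)² = (1.645×21/0.9)²
n = 1473.2803
Round up: n = 1474

Answer: n = 1474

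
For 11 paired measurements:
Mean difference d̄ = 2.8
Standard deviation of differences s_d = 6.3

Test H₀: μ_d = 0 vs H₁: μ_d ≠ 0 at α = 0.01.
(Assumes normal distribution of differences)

df = n - 1 = 10
SE = s_d/√n = 6.3/√11 = 1.8995
t = d̄/SE = 2.8/1.8995 = 1.4741
Critical value: t_{0.005,10} = ±3.169
p-value ≈ 0.1712
Decision: fail to reject H₀

Answer: t = 1.4741, fail to reject H₀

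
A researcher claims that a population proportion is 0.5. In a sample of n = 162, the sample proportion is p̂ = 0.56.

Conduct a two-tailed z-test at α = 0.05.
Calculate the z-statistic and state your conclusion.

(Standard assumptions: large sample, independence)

H₀: p = 0.5, H₁: p ≠ 0.5
Standard error: SE = √(p₀(1-p₀)/n) = √(0.5×0.5/162) = 0.039284
z-statistic: z = (p̂ - p₀)/SE = (0.56 - 0.5)/0.039284 = 1.5273
Critical value: z_0.025 = ±1.960
p-value = 0.1267
Decision: fail to reject H₀ at α = 0.05

Answer: z = 1.5273, fail to reject H₀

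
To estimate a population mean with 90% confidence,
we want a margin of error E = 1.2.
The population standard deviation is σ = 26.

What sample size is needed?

Answer: n = 1271

Derivation:
z_0.05 = 1.645
n = (z×σ/E)² = (1.645×26/1.2)²
n = 1270.3284
Round up: n = 1271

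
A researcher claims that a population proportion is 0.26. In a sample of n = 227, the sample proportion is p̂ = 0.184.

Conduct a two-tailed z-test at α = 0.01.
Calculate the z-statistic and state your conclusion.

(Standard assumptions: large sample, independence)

H₀: p = 0.26, H₁: p ≠ 0.26
Standard error: SE = √(p₀(1-p₀)/n) = √(0.26×0.74/227) = 0.029113
z-statistic: z = (p̂ - p₀)/SE = (0.184 - 0.26)/0.029113 = -2.6105
Critical value: z_0.005 = ±2.576
p-value = 0.0090
Decision: reject H₀ at α = 0.01

Answer: z = -2.6105, reject H₀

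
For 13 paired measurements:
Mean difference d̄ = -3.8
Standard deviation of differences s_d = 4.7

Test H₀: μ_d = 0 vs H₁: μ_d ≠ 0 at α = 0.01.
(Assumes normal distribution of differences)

df = n - 1 = 12
SE = s_d/√n = 4.7/√13 = 1.3035
t = d̄/SE = -3.8/1.3035 = -2.9152
Critical value: t_{0.005,12} = ±3.055
p-value ≈ 0.0130
Decision: fail to reject H₀

Answer: t = -2.9152, fail to reject H₀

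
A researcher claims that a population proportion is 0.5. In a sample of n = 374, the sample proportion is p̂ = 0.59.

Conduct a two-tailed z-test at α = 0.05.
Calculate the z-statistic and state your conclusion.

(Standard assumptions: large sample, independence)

Answer: z = 3.4811, reject H₀

Derivation:
H₀: p = 0.5, H₁: p ≠ 0.5
Standard error: SE = √(p₀(1-p₀)/n) = √(0.5×0.5/374) = 0.025854
z-statistic: z = (p̂ - p₀)/SE = (0.59 - 0.5)/0.025854 = 3.4811
Critical value: z_0.025 = ±1.960
p-value = 0.0005
Decision: reject H₀ at α = 0.05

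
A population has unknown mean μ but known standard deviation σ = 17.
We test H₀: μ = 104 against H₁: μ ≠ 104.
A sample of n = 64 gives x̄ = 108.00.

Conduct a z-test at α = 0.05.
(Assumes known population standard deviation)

Standard error: SE = σ/√n = 17/√64 = 2.1250
z-statistic: z = (x̄ - μ₀)/SE = (108.00 - 104)/2.1250 = 1.8824
Critical value: ±1.960
p-value = 0.0598
Decision: fail to reject H₀

Answer: z = 1.8824, fail to reject H₀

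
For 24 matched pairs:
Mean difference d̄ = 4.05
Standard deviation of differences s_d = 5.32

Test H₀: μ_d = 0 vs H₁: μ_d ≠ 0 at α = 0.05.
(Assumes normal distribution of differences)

df = n - 1 = 23
SE = s_d/√n = 5.32/√24 = 1.0859
t = d̄/SE = 4.05/1.0859 = 3.7296
Critical value: t_{0.025,23} = ±2.069
p-value ≈ 0.0011
Decision: reject H₀

Answer: t = 3.7296, reject H₀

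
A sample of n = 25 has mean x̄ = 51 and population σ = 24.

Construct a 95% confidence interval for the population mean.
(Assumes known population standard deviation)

Confidence level: 95%, α = 0.05
z_0.025 = 1.960
SE = σ/√n = 24/√25 = 4.8000
Margin of error = 1.960 × 4.8000 = 9.4080
CI: x̄ ± margin = 51 ± 9.4080
CI: (41.5920, 60.4080)

Answer: (41.5920, 60.4080)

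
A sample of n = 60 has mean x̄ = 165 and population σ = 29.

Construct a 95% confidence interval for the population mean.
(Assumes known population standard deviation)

Confidence level: 95%, α = 0.05
z_0.025 = 1.960
SE = σ/√n = 29/√60 = 3.7439
Margin of error = 1.960 × 3.7439 = 7.3380
CI: x̄ ± margin = 165 ± 7.3380
CI: (157.6620, 172.3380)

Answer: (157.6620, 172.3380)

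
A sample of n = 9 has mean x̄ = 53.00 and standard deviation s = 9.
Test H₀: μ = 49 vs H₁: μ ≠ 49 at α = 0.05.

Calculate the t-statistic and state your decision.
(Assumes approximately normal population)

Answer: t = 1.3333, fail to reject H₀

Derivation:
df = n - 1 = 8
SE = s/√n = 9/√9 = 3.0000
t = (x̄ - μ₀)/SE = (53.00 - 49)/3.0000 = 1.3333
Critical value: t_{0.025,8} = ±2.306
p-value ≈ 0.2191
Decision: fail to reject H₀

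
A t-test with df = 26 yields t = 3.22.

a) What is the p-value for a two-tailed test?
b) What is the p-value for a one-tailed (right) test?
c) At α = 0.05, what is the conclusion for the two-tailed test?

Answer: a) 0.0034, b) 0.0017, c) reject H₀

Derivation:
Using t-distribution with df = 26:
a) Two-tailed: p = 2×P(T > 3.22) = 0.0034
b) One-tailed: p = P(T > 3.22) = 0.0017
c) 0.0034 < 0.05, reject H₀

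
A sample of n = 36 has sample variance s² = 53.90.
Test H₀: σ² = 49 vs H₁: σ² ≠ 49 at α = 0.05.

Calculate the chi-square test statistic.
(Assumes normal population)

df = n - 1 = 35
χ² = (n-1)s²/σ₀² = 35×53.90/49 = 38.5000
Critical values: χ²_{0.975,35} = 20.569, χ²_{0.025,35} = 53.203
Rejection region: χ² < 20.569 or χ² > 53.203
Decision: fail to reject H₀

Answer: χ² = 38.5000, fail to reject H₀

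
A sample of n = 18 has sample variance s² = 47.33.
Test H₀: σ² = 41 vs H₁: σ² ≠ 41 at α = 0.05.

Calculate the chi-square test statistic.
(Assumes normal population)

df = n - 1 = 17
χ² = (n-1)s²/σ₀² = 17×47.33/41 = 19.6246
Critical values: χ²_{0.975,17} = 7.564, χ²_{0.025,17} = 30.191
Rejection region: χ² < 7.564 or χ² > 30.191
Decision: fail to reject H₀

Answer: χ² = 19.6246, fail to reject H₀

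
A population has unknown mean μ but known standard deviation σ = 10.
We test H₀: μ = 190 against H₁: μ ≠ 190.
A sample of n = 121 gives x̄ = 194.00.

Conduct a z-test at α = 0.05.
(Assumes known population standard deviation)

Standard error: SE = σ/√n = 10/√121 = 0.9091
z-statistic: z = (x̄ - μ₀)/SE = (194.00 - 190)/0.9091 = 4.4000
Critical value: ±1.960
p-value < 0.0001
Decision: reject H₀

Answer: z = 4.4000, reject H₀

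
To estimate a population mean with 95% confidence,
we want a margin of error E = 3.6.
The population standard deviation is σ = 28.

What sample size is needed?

z_0.025 = 1.960
n = (z×σ/E)² = (1.960×28/3.6)²
n = 232.3931
Round up: n = 233

Answer: n = 233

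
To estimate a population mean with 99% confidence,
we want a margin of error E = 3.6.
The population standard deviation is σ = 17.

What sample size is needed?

z_0.005 = 2.576
n = (z×σ/E)² = (2.576×17/3.6)²
n = 147.9737
Round up: n = 148

Answer: n = 148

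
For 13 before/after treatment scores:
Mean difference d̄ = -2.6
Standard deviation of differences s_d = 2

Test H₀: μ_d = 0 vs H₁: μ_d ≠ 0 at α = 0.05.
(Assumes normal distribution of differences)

Answer: t = -4.6872, reject H₀

Derivation:
df = n - 1 = 12
SE = s_d/√n = 2/√13 = 0.5547
t = d̄/SE = -2.6/0.5547 = -4.6872
Critical value: t_{0.025,12} = ±2.179
p-value ≈ 0.0005
Decision: reject H₀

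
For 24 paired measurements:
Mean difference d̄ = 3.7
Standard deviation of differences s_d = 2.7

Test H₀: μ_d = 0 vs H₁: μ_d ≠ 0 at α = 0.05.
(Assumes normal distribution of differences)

df = n - 1 = 23
SE = s_d/√n = 2.7/√24 = 0.5511
t = d̄/SE = 3.7/0.5511 = 6.7138
Critical value: t_{0.025,23} = ±2.069
p-value < 0.0001
Decision: reject H₀

Answer: t = 6.7138, reject H₀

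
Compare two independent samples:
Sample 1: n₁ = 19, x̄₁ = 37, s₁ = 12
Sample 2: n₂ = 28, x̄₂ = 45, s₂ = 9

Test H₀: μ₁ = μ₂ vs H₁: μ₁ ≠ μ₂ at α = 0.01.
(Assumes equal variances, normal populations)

Pooled variance: s²_p = [18×12² + 27×9²]/(45) = 106.2000
s_p = 10.3053
SE = s_p×√(1/n₁ + 1/n₂) = 10.3053×√(1/19 + 1/28) = 3.0630
t = (x̄₁ - x̄₂)/SE = (37 - 45)/3.0630 = -2.6118
df = 45, t-critical = ±2.690
Decision: fail to reject H₀

Answer: t = -2.6118, fail to reject H₀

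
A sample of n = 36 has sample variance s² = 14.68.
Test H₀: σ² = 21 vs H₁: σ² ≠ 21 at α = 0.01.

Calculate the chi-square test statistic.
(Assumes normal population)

df = n - 1 = 35
χ² = (n-1)s²/σ₀² = 35×14.68/21 = 24.4667
Critical values: χ²_{0.995,35} = 17.192, χ²_{0.005,35} = 60.275
Rejection region: χ² < 17.192 or χ² > 60.275
Decision: fail to reject H₀

Answer: χ² = 24.4667, fail to reject H₀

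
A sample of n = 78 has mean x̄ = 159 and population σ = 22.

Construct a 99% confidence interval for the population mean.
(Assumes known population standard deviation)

Answer: (152.5832, 165.4168)

Derivation:
Confidence level: 99%, α = 0.01
z_0.005 = 2.576
SE = σ/√n = 22/√78 = 2.4910
Margin of error = 2.576 × 2.4910 = 6.4168
CI: x̄ ± margin = 159 ± 6.4168
CI: (152.5832, 165.4168)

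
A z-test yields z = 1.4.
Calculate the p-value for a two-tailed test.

For z = 1.4:
p = 2×P(Z > |1.4|) = 2×(1 - Φ(1.4)) = 0.1615

Answer: p-value ≈ 0.1615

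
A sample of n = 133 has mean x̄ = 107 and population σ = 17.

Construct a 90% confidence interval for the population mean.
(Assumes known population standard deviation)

Confidence level: 90%, α = 0.1
z_0.05 = 1.645
SE = σ/√n = 17/√133 = 1.4741
Margin of error = 1.645 × 1.4741 = 2.4249
CI: x̄ ± margin = 107 ± 2.4249
CI: (104.5751, 109.4249)

Answer: (104.5751, 109.4249)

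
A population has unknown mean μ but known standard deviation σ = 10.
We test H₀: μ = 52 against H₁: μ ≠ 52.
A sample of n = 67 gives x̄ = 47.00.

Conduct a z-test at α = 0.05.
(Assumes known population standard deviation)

Standard error: SE = σ/√n = 10/√67 = 1.2217
z-statistic: z = (x̄ - μ₀)/SE = (47.00 - 52)/1.2217 = -4.0927
Critical value: ±1.960
p-value < 0.0001
Decision: reject H₀

Answer: z = -4.0927, reject H₀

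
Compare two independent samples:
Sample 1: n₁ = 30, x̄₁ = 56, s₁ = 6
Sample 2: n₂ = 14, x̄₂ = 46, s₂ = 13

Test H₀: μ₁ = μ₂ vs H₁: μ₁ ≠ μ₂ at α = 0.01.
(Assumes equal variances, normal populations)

Answer: t = 3.5170, reject H₀

Derivation:
Pooled variance: s²_p = [29×6² + 13×13²]/(42) = 77.1667
s_p = 8.7845
SE = s_p×√(1/n₁ + 1/n₂) = 8.7845×√(1/30 + 1/14) = 2.8433
t = (x̄₁ - x̄₂)/SE = (56 - 46)/2.8433 = 3.5170
df = 42, t-critical = ±2.698
Decision: reject H₀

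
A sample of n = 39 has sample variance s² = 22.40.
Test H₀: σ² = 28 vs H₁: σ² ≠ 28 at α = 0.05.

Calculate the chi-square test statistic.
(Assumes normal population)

df = n - 1 = 38
χ² = (n-1)s²/σ₀² = 38×22.40/28 = 30.4000
Critical values: χ²_{0.975,38} = 22.878, χ²_{0.025,38} = 56.896
Rejection region: χ² < 22.878 or χ² > 56.896
Decision: fail to reject H₀

Answer: χ² = 30.4000, fail to reject H₀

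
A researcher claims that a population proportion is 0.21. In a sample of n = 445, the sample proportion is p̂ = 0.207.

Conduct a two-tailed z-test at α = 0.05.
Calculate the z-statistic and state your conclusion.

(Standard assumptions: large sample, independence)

H₀: p = 0.21, H₁: p ≠ 0.21
Standard error: SE = √(p₀(1-p₀)/n) = √(0.21×0.79/445) = 0.019308
z-statistic: z = (p̂ - p₀)/SE = (0.207 - 0.21)/0.019308 = -0.1554
Critical value: z_0.025 = ±1.960
p-value = 0.8765
Decision: fail to reject H₀ at α = 0.05

Answer: z = -0.1554, fail to reject H₀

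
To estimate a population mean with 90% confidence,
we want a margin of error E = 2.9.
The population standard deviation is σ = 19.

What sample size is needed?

z_0.05 = 1.645
n = (z×σ/E)² = (1.645×19/2.9)²
n = 116.1564
Round up: n = 117

Answer: n = 117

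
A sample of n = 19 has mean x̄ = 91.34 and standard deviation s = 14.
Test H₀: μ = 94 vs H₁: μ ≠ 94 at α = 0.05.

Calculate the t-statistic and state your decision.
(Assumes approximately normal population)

Answer: t = -0.8282, fail to reject H₀

Derivation:
df = n - 1 = 18
SE = s/√n = 14/√19 = 3.2118
t = (x̄ - μ₀)/SE = (91.34 - 94)/3.2118 = -0.8282
Critical value: t_{0.025,18} = ±2.101
p-value ≈ 0.4184
Decision: fail to reject H₀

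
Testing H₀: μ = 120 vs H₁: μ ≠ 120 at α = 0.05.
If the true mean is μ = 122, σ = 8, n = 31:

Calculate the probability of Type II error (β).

Answer: β ≈ 0.7146

Derivation:
SE = σ/√n = 8/√31 = 1.4368
Critical values: μ₀ ± z_0.025×SE = 120 ± 1.960×1.4368
Acceptance region: (117.1839, 122.8161)
Under H₁ (μ = 122): z_high = (122.8161 - 122)/1.4368 = 0.5680, z_low = (117.1839 - 122)/1.4368 = -3.3520
β = P(not reject | H₁) = Φ(0.5680) - Φ(-3.3520) ≈ 0.7146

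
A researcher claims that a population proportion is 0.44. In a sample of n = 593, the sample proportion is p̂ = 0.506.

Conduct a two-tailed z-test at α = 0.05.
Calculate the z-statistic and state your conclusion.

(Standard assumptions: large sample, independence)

H₀: p = 0.44, H₁: p ≠ 0.44
Standard error: SE = √(p₀(1-p₀)/n) = √(0.44×0.56/593) = 0.020384
z-statistic: z = (p̂ - p₀)/SE = (0.506 - 0.44)/0.020384 = 3.2378
Critical value: z_0.025 = ±1.960
p-value = 0.0012
Decision: reject H₀ at α = 0.05

Answer: z = 3.2378, reject H₀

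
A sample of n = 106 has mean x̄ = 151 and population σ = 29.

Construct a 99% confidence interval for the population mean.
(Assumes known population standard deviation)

Confidence level: 99%, α = 0.01
z_0.005 = 2.576
SE = σ/√n = 29/√106 = 2.8167
Margin of error = 2.576 × 2.8167 = 7.2558
CI: x̄ ± margin = 151 ± 7.2558
CI: (143.7442, 158.2558)

Answer: (143.7442, 158.2558)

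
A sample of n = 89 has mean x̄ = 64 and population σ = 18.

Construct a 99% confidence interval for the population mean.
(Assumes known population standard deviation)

Answer: (59.0850, 68.9150)

Derivation:
Confidence level: 99%, α = 0.01
z_0.005 = 2.576
SE = σ/√n = 18/√89 = 1.9080
Margin of error = 2.576 × 1.9080 = 4.9150
CI: x̄ ± margin = 64 ± 4.9150
CI: (59.0850, 68.9150)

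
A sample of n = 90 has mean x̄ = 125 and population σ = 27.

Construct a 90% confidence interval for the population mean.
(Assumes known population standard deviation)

Confidence level: 90%, α = 0.1
z_0.05 = 1.645
SE = σ/√n = 27/√90 = 2.8460
Margin of error = 1.645 × 2.8460 = 4.6817
CI: x̄ ± margin = 125 ± 4.6817
CI: (120.3183, 129.6817)

Answer: (120.3183, 129.6817)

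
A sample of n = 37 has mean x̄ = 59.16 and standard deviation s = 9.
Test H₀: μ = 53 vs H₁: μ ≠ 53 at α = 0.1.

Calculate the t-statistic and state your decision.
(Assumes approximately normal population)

Answer: t = 4.1633, reject H₀

Derivation:
df = n - 1 = 36
SE = s/√n = 9/√37 = 1.4796
t = (x̄ - μ₀)/SE = (59.16 - 53)/1.4796 = 4.1633
Critical value: t_{0.05,36} = ±1.688
p-value ≈ 0.0002
Decision: reject H₀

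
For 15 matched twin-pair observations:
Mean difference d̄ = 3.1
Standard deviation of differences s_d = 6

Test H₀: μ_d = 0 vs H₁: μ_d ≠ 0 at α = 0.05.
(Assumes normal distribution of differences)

Answer: t = 2.0010, fail to reject H₀

Derivation:
df = n - 1 = 14
SE = s_d/√n = 6/√15 = 1.5492
t = d̄/SE = 3.1/1.5492 = 2.0010
Critical value: t_{0.025,14} = ±2.145
p-value ≈ 0.0652
Decision: fail to reject H₀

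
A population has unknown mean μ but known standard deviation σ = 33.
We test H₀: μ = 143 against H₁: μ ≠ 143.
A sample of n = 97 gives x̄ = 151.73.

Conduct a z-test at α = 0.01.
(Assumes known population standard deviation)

Answer: z = 2.6055, reject H₀

Derivation:
Standard error: SE = σ/√n = 33/√97 = 3.3506
z-statistic: z = (x̄ - μ₀)/SE = (151.73 - 143)/3.3506 = 2.6055
Critical value: ±2.576
p-value = 0.0092
Decision: reject H₀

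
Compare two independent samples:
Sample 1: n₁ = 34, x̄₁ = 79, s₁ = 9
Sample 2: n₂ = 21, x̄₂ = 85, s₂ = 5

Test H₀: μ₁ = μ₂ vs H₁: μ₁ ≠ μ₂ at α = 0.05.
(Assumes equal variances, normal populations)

Pooled variance: s²_p = [33×9² + 20×5²]/(53) = 59.8679
s_p = 7.7374
SE = s_p×√(1/n₁ + 1/n₂) = 7.7374×√(1/34 + 1/21) = 2.1475
t = (x̄₁ - x̄₂)/SE = (79 - 85)/2.1475 = -2.7939
df = 53, t-critical = ±2.006
Decision: reject H₀

Answer: t = -2.7939, reject H₀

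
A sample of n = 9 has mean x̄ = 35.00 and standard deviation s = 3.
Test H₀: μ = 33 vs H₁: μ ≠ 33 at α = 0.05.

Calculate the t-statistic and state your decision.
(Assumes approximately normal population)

df = n - 1 = 8
SE = s/√n = 3/√9 = 1.0000
t = (x̄ - μ₀)/SE = (35.00 - 33)/1.0000 = 2.0000
Critical value: t_{0.025,8} = ±2.306
p-value ≈ 0.0805
Decision: fail to reject H₀

Answer: t = 2.0000, fail to reject H₀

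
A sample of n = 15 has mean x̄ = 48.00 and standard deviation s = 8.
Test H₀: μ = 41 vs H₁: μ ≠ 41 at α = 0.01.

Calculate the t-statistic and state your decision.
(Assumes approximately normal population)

df = n - 1 = 14
SE = s/√n = 8/√15 = 2.0656
t = (x̄ - μ₀)/SE = (48.00 - 41)/2.0656 = 3.3888
Critical value: t_{0.005,14} = ±2.977
p-value ≈ 0.0044
Decision: reject H₀

Answer: t = 3.3888, reject H₀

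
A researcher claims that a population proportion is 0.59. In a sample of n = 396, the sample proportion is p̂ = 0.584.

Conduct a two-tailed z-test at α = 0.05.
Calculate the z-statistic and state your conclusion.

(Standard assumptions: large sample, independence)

Answer: z = -0.2428, fail to reject H₀

Derivation:
H₀: p = 0.59, H₁: p ≠ 0.59
Standard error: SE = √(p₀(1-p₀)/n) = √(0.59×0.41/396) = 0.024716
z-statistic: z = (p̂ - p₀)/SE = (0.584 - 0.59)/0.024716 = -0.2428
Critical value: z_0.025 = ±1.960
p-value = 0.8082
Decision: fail to reject H₀ at α = 0.05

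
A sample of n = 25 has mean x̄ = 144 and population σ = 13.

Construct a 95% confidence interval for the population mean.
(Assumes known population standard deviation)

Answer: (138.9040, 149.0960)

Derivation:
Confidence level: 95%, α = 0.05
z_0.025 = 1.960
SE = σ/√n = 13/√25 = 2.6000
Margin of error = 1.960 × 2.6000 = 5.0960
CI: x̄ ± margin = 144 ± 5.0960
CI: (138.9040, 149.0960)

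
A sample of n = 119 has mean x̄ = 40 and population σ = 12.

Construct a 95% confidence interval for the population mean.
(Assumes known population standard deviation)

Confidence level: 95%, α = 0.05
z_0.025 = 1.960
SE = σ/√n = 12/√119 = 1.1000
Margin of error = 1.960 × 1.1000 = 2.1560
CI: x̄ ± margin = 40 ± 2.1560
CI: (37.8440, 42.1560)

Answer: (37.8440, 42.1560)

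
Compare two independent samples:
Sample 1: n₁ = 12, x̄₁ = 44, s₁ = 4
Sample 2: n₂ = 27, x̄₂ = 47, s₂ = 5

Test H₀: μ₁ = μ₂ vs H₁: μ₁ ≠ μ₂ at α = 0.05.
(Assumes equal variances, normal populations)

Pooled variance: s²_p = [11×4² + 26×5²]/(37) = 22.3243
s_p = 4.7249
SE = s_p×√(1/n₁ + 1/n₂) = 4.7249×√(1/12 + 1/27) = 1.6393
t = (x̄₁ - x̄₂)/SE = (44 - 47)/1.6393 = -1.8300
df = 37, t-critical = ±2.026
Decision: fail to reject H₀

Answer: t = -1.8300, fail to reject H₀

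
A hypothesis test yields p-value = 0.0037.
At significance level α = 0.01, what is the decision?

Compare p-value to α:
0.0037 < 0.01
Decision: reject H₀

Answer: reject H₀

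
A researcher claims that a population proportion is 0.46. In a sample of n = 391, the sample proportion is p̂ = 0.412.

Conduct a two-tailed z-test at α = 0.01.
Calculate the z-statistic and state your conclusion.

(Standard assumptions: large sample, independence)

Answer: z = -1.9044, fail to reject H₀

Derivation:
H₀: p = 0.46, H₁: p ≠ 0.46
Standard error: SE = √(p₀(1-p₀)/n) = √(0.46×0.54/391) = 0.025205
z-statistic: z = (p̂ - p₀)/SE = (0.412 - 0.46)/0.025205 = -1.9044
Critical value: z_0.005 = ±2.576
p-value = 0.0569
Decision: fail to reject H₀ at α = 0.01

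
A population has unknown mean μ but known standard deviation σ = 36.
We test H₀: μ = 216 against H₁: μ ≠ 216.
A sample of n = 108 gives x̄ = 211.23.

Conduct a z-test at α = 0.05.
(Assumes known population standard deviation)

Answer: z = -1.3770, fail to reject H₀

Derivation:
Standard error: SE = σ/√n = 36/√108 = 3.4641
z-statistic: z = (x̄ - μ₀)/SE = (211.23 - 216)/3.4641 = -1.3770
Critical value: ±1.960
p-value = 0.1685
Decision: fail to reject H₀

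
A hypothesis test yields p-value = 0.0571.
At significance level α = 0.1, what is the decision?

Compare p-value to α:
0.0571 < 0.1
Decision: reject H₀

Answer: reject H₀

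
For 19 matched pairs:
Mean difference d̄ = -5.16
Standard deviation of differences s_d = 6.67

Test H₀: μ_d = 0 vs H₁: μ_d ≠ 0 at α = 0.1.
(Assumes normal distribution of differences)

Answer: t = -3.3721, reject H₀

Derivation:
df = n - 1 = 18
SE = s_d/√n = 6.67/√19 = 1.5302
t = d̄/SE = -5.16/1.5302 = -3.3721
Critical value: t_{0.05,18} = ±1.734
p-value ≈ 0.0034
Decision: reject H₀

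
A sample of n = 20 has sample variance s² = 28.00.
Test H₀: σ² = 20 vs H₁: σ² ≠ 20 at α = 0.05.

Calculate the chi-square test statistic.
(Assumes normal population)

Answer: χ² = 26.6000, fail to reject H₀

Derivation:
df = n - 1 = 19
χ² = (n-1)s²/σ₀² = 19×28.00/20 = 26.6000
Critical values: χ²_{0.975,19} = 8.907, χ²_{0.025,19} = 32.852
Rejection region: χ² < 8.907 or χ² > 32.852
Decision: fail to reject H₀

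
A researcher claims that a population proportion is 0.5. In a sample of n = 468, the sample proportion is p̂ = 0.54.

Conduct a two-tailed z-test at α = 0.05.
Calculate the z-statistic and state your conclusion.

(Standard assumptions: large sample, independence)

H₀: p = 0.5, H₁: p ≠ 0.5
Standard error: SE = √(p₀(1-p₀)/n) = √(0.5×0.5/468) = 0.023113
z-statistic: z = (p̂ - p₀)/SE = (0.54 - 0.5)/0.023113 = 1.7306
Critical value: z_0.025 = ±1.960
p-value = 0.0835
Decision: fail to reject H₀ at α = 0.05

Answer: z = 1.7306, fail to reject H₀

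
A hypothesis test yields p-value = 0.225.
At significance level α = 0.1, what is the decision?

Compare p-value to α:
0.225 ≥ 0.1
Decision: fail to reject H₀

Answer: fail to reject H₀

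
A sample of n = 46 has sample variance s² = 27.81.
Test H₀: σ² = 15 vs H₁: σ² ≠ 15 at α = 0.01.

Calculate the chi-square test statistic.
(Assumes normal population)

Answer: χ² = 83.4300, reject H₀

Derivation:
df = n - 1 = 45
χ² = (n-1)s²/σ₀² = 45×27.81/15 = 83.4300
Critical values: χ²_{0.995,45} = 24.311, χ²_{0.005,45} = 73.166
Rejection region: χ² < 24.311 or χ² > 73.166
Decision: reject H₀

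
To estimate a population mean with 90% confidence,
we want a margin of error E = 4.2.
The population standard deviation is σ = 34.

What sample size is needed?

z_0.05 = 1.645
n = (z×σ/E)² = (1.645×34/4.2)²
n = 177.3336
Round up: n = 178

Answer: n = 178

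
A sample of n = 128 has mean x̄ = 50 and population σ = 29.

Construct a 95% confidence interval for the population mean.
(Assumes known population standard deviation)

Confidence level: 95%, α = 0.05
z_0.025 = 1.960
SE = σ/√n = 29/√128 = 2.5633
Margin of error = 1.960 × 2.5633 = 5.0241
CI: x̄ ± margin = 50 ± 5.0241
CI: (44.9759, 55.0241)

Answer: (44.9759, 55.0241)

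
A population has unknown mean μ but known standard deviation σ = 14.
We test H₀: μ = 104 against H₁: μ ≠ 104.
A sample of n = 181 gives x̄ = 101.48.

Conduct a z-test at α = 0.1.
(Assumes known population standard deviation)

Standard error: SE = σ/√n = 14/√181 = 1.0406
z-statistic: z = (x̄ - μ₀)/SE = (101.48 - 104)/1.0406 = -2.4217
Critical value: ±1.645
p-value = 0.0154
Decision: reject H₀

Answer: z = -2.4217, reject H₀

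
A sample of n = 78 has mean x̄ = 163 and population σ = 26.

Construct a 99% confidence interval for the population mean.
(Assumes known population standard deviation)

Confidence level: 99%, α = 0.01
z_0.005 = 2.576
SE = σ/√n = 26/√78 = 2.9439
Margin of error = 2.576 × 2.9439 = 7.5835
CI: x̄ ± margin = 163 ± 7.5835
CI: (155.4165, 170.5835)

Answer: (155.4165, 170.5835)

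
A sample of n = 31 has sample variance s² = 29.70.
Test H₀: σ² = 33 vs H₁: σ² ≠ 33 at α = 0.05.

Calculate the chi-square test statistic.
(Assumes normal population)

Answer: χ² = 27.0000, fail to reject H₀

Derivation:
df = n - 1 = 30
χ² = (n-1)s²/σ₀² = 30×29.70/33 = 27.0000
Critical values: χ²_{0.975,30} = 16.791, χ²_{0.025,30} = 46.979
Rejection region: χ² < 16.791 or χ² > 46.979
Decision: fail to reject H₀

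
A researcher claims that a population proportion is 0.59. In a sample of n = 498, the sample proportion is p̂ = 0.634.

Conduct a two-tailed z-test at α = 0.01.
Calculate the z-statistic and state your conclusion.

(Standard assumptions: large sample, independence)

Answer: z = 1.9964, fail to reject H₀

Derivation:
H₀: p = 0.59, H₁: p ≠ 0.59
Standard error: SE = √(p₀(1-p₀)/n) = √(0.59×0.41/498) = 0.022040
z-statistic: z = (p̂ - p₀)/SE = (0.634 - 0.59)/0.022040 = 1.9964
Critical value: z_0.005 = ±2.576
p-value = 0.0459
Decision: fail to reject H₀ at α = 0.01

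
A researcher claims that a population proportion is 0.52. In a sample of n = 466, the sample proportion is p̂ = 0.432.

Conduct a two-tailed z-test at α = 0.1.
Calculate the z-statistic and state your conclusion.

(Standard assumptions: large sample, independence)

H₀: p = 0.52, H₁: p ≠ 0.52
Standard error: SE = √(p₀(1-p₀)/n) = √(0.52×0.48/466) = 0.023144
z-statistic: z = (p̂ - p₀)/SE = (0.432 - 0.52)/0.023144 = -3.8023
Critical value: z_0.05 = ±1.645
p-value = 0.0001
Decision: reject H₀ at α = 0.1

Answer: z = -3.8023, reject H₀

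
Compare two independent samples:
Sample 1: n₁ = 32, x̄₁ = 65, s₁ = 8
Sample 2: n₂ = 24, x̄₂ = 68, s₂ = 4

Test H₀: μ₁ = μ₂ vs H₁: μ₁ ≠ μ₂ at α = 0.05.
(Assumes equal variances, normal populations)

Answer: t = -1.6834, fail to reject H₀

Derivation:
Pooled variance: s²_p = [31×8² + 23×4²]/(54) = 43.5556
s_p = 6.5997
SE = s_p×√(1/n₁ + 1/n₂) = 6.5997×√(1/32 + 1/24) = 1.7821
t = (x̄₁ - x̄₂)/SE = (65 - 68)/1.7821 = -1.6834
df = 54, t-critical = ±2.005
Decision: fail to reject H₀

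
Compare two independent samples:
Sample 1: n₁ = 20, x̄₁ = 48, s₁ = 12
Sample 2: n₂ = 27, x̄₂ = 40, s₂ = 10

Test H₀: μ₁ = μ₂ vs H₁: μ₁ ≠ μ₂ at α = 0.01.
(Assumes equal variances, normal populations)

Pooled variance: s²_p = [19×12² + 26×10²]/(45) = 118.5778
s_p = 10.8893
SE = s_p×√(1/n₁ + 1/n₂) = 10.8893×√(1/20 + 1/27) = 3.2126
t = (x̄₁ - x̄₂)/SE = (48 - 40)/3.2126 = 2.4902
df = 45, t-critical = ±2.690
Decision: fail to reject H₀

Answer: t = 2.4902, fail to reject H₀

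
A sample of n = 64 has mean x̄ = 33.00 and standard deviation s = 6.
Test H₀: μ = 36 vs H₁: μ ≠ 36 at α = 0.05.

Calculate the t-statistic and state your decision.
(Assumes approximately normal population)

Answer: t = -4.0000, reject H₀

Derivation:
df = n - 1 = 63
SE = s/√n = 6/√64 = 0.7500
t = (x̄ - μ₀)/SE = (33.00 - 36)/0.7500 = -4.0000
Critical value: t_{0.025,63} = ±1.998
p-value ≈ 0.0002
Decision: reject H₀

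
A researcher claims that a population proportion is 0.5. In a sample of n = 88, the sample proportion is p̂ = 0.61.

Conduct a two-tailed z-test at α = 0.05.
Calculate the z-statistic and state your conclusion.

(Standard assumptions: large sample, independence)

Answer: z = 2.0638, reject H₀

Derivation:
H₀: p = 0.5, H₁: p ≠ 0.5
Standard error: SE = √(p₀(1-p₀)/n) = √(0.5×0.5/88) = 0.053300
z-statistic: z = (p̂ - p₀)/SE = (0.61 - 0.5)/0.053300 = 2.0638
Critical value: z_0.025 = ±1.960
p-value = 0.0390
Decision: reject H₀ at α = 0.05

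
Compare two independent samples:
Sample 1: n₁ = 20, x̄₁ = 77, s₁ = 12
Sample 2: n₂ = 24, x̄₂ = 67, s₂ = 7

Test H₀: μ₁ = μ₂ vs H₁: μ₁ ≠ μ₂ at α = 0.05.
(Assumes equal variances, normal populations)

Answer: t = 3.4440, reject H₀

Derivation:
Pooled variance: s²_p = [19×12² + 23×7²]/(42) = 91.9762
s_p = 9.5904
SE = s_p×√(1/n₁ + 1/n₂) = 9.5904×√(1/20 + 1/24) = 2.9036
t = (x̄₁ - x̄₂)/SE = (77 - 67)/2.9036 = 3.4440
df = 42, t-critical = ±2.018
Decision: reject H₀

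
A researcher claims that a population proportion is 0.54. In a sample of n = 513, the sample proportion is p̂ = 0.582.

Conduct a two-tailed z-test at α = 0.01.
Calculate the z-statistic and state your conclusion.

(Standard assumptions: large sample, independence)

Answer: z = 1.9087, fail to reject H₀

Derivation:
H₀: p = 0.54, H₁: p ≠ 0.54
Standard error: SE = √(p₀(1-p₀)/n) = √(0.54×0.46/513) = 0.022005
z-statistic: z = (p̂ - p₀)/SE = (0.582 - 0.54)/0.022005 = 1.9087
Critical value: z_0.005 = ±2.576
p-value = 0.0563
Decision: fail to reject H₀ at α = 0.01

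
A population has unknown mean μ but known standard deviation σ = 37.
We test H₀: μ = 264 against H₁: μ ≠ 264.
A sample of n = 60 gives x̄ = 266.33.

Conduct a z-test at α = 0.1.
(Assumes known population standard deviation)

Answer: z = 0.4878, fail to reject H₀

Derivation:
Standard error: SE = σ/√n = 37/√60 = 4.7767
z-statistic: z = (x̄ - μ₀)/SE = (266.33 - 264)/4.7767 = 0.4878
Critical value: ±1.645
p-value = 0.6257
Decision: fail to reject H₀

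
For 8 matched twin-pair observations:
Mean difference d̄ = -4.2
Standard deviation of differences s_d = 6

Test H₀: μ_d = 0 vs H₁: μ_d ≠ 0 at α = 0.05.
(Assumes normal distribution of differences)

df = n - 1 = 7
SE = s_d/√n = 6/√8 = 2.1213
t = d̄/SE = -4.2/2.1213 = -1.9799
Critical value: t_{0.025,7} = ±2.365
p-value ≈ 0.0882
Decision: fail to reject H₀

Answer: t = -1.9799, fail to reject H₀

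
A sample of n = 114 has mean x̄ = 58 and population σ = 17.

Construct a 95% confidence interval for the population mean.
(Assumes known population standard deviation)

Confidence level: 95%, α = 0.05
z_0.025 = 1.960
SE = σ/√n = 17/√114 = 1.5922
Margin of error = 1.960 × 1.5922 = 3.1207
CI: x̄ ± margin = 58 ± 3.1207
CI: (54.8793, 61.1207)

Answer: (54.8793, 61.1207)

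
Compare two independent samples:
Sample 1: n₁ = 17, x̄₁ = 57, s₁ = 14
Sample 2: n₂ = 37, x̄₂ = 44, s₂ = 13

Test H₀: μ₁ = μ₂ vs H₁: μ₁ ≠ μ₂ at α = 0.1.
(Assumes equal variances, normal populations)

Answer: t = 3.3321, reject H₀

Derivation:
Pooled variance: s²_p = [16×14² + 36×13²]/(52) = 177.3077
s_p = 13.3157
SE = s_p×√(1/n₁ + 1/n₂) = 13.3157×√(1/17 + 1/37) = 3.9015
t = (x̄₁ - x̄₂)/SE = (57 - 44)/3.9015 = 3.3321
df = 52, t-critical = ±1.675
Decision: reject H₀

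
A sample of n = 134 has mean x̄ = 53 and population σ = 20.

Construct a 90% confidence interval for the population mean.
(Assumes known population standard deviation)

Confidence level: 90%, α = 0.1
z_0.05 = 1.645
SE = σ/√n = 20/√134 = 1.7277
Margin of error = 1.645 × 1.7277 = 2.8421
CI: x̄ ± margin = 53 ± 2.8421
CI: (50.1579, 55.8421)

Answer: (50.1579, 55.8421)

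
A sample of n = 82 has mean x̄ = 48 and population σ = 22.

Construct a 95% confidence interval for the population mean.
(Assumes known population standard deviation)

Confidence level: 95%, α = 0.05
z_0.025 = 1.960
SE = σ/√n = 22/√82 = 2.4295
Margin of error = 1.960 × 2.4295 = 4.7618
CI: x̄ ± margin = 48 ± 4.7618
CI: (43.2382, 52.7618)

Answer: (43.2382, 52.7618)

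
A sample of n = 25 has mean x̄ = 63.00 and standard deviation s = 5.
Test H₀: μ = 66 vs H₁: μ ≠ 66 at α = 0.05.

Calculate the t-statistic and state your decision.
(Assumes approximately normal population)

df = n - 1 = 24
SE = s/√n = 5/√25 = 1.0000
t = (x̄ - μ₀)/SE = (63.00 - 66)/1.0000 = -3.0000
Critical value: t_{0.025,24} = ±2.064
p-value ≈ 0.0062
Decision: reject H₀

Answer: t = -3.0000, reject H₀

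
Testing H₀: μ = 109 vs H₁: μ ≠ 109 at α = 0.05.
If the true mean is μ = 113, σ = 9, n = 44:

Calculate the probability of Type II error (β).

SE = σ/√n = 9/√44 = 1.3568
Critical values: μ₀ ± z_0.025×SE = 109 ± 1.960×1.3568
Acceptance region: (106.3407, 111.6593)
Under H₁ (μ = 113): z_high = (111.6593 - 113)/1.3568 = -0.9881, z_low = (106.3407 - 113)/1.3568 = -4.9081
β = P(not reject | H₁) = Φ(-0.9881) - Φ(-4.9081) ≈ 0.1616

Answer: β ≈ 0.1616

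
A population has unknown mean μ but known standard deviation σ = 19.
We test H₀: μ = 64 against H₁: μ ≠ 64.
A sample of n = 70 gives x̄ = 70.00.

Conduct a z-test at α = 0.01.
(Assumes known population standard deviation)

Standard error: SE = σ/√n = 19/√70 = 2.2709
z-statistic: z = (x̄ - μ₀)/SE = (70.00 - 64)/2.2709 = 2.6421
Critical value: ±2.576
p-value = 0.0082
Decision: reject H₀

Answer: z = 2.6421, reject H₀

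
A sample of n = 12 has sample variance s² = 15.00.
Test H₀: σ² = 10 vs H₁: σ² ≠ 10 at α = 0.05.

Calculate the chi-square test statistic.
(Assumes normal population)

df = n - 1 = 11
χ² = (n-1)s²/σ₀² = 11×15.00/10 = 16.5000
Critical values: χ²_{0.975,11} = 3.816, χ²_{0.025,11} = 21.920
Rejection region: χ² < 3.816 or χ² > 21.920
Decision: fail to reject H₀

Answer: χ² = 16.5000, fail to reject H₀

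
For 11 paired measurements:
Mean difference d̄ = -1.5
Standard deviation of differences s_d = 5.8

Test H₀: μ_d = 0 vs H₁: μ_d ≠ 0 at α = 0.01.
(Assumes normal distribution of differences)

df = n - 1 = 10
SE = s_d/√n = 5.8/√11 = 1.7488
t = d̄/SE = -1.5/1.7488 = -0.8577
Critical value: t_{0.005,10} = ±3.169
p-value ≈ 0.4111
Decision: fail to reject H₀

Answer: t = -0.8577, fail to reject H₀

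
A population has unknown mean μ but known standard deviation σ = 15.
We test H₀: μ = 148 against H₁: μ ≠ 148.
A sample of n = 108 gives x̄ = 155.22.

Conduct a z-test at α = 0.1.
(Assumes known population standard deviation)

Answer: z = 5.0021, reject H₀

Derivation:
Standard error: SE = σ/√n = 15/√108 = 1.4434
z-statistic: z = (x̄ - μ₀)/SE = (155.22 - 148)/1.4434 = 5.0021
Critical value: ±1.645
p-value < 0.0001
Decision: reject H₀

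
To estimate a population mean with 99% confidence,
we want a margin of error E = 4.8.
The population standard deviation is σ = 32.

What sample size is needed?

Answer: n = 295

Derivation:
z_0.005 = 2.576
n = (z×σ/E)² = (2.576×32/4.8)²
n = 294.9234
Round up: n = 295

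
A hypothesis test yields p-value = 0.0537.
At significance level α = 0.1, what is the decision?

Answer: reject H₀

Derivation:
Compare p-value to α:
0.0537 < 0.1
Decision: reject H₀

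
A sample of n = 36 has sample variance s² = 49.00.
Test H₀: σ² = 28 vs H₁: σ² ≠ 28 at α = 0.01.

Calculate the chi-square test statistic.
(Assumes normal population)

df = n - 1 = 35
χ² = (n-1)s²/σ₀² = 35×49.00/28 = 61.2500
Critical values: χ²_{0.995,35} = 17.192, χ²_{0.005,35} = 60.275
Rejection region: χ² < 17.192 or χ² > 60.275
Decision: reject H₀

Answer: χ² = 61.2500, reject H₀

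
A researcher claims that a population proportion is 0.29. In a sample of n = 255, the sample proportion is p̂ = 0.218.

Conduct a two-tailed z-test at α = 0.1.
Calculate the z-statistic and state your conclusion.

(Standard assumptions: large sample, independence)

H₀: p = 0.29, H₁: p ≠ 0.29
Standard error: SE = √(p₀(1-p₀)/n) = √(0.29×0.71/255) = 0.028416
z-statistic: z = (p̂ - p₀)/SE = (0.218 - 0.29)/0.028416 = -2.5338
Critical value: z_0.05 = ±1.645
p-value = 0.0113
Decision: reject H₀ at α = 0.1

Answer: z = -2.5338, reject H₀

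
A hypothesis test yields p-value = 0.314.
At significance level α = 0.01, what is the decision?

Compare p-value to α:
0.314 ≥ 0.01
Decision: fail to reject H₀

Answer: fail to reject H₀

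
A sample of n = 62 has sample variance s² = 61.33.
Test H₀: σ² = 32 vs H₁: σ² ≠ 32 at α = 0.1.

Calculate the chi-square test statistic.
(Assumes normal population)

df = n - 1 = 61
χ² = (n-1)s²/σ₀² = 61×61.33/32 = 116.9103
Critical values: χ²_{0.95,61} = 44.038, χ²_{0.05,61} = 80.232
Rejection region: χ² < 44.038 or χ² > 80.232
Decision: reject H₀

Answer: χ² = 116.9103, reject H₀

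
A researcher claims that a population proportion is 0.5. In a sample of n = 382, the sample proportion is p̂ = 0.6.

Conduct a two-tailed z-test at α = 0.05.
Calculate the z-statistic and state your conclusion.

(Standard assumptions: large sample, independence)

H₀: p = 0.5, H₁: p ≠ 0.5
Standard error: SE = √(p₀(1-p₀)/n) = √(0.5×0.5/382) = 0.025582
z-statistic: z = (p̂ - p₀)/SE = (0.6 - 0.5)/0.025582 = 3.9090
Critical value: z_0.025 = ±1.960
p-value = 0.0001
Decision: reject H₀ at α = 0.05

Answer: z = 3.9090, reject H₀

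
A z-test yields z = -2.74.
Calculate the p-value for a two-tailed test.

Answer: p-value ≈ 0.0061

Derivation:
For z = -2.74:
p = 2×P(Z > |-2.74|) = 2×(1 - Φ(2.74)) = 0.0061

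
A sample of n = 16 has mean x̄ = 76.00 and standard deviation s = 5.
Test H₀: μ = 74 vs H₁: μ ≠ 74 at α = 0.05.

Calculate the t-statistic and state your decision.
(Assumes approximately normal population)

Answer: t = 1.6000, fail to reject H₀

Derivation:
df = n - 1 = 15
SE = s/√n = 5/√16 = 1.2500
t = (x̄ - μ₀)/SE = (76.00 - 74)/1.2500 = 1.6000
Critical value: t_{0.025,15} = ±2.131
p-value ≈ 0.1304
Decision: fail to reject H₀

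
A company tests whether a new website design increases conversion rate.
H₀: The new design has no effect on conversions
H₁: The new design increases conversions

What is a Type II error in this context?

Answer: Keeping the old design when the new one would have increased conversions

Derivation:
A Type I error (probability α) occurs when we reject a true H₀.
A Type II error (probability β) occurs when we fail to reject a false H₀.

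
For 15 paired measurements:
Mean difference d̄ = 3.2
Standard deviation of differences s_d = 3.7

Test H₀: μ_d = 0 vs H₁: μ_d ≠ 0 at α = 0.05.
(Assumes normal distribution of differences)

Answer: t = 3.3497, reject H₀

Derivation:
df = n - 1 = 14
SE = s_d/√n = 3.7/√15 = 0.9553
t = d̄/SE = 3.2/0.9553 = 3.3497
Critical value: t_{0.025,14} = ±2.145
p-value ≈ 0.0048
Decision: reject H₀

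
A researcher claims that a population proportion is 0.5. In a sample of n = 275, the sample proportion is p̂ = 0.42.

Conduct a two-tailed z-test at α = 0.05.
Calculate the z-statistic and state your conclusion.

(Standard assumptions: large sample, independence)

H₀: p = 0.5, H₁: p ≠ 0.5
Standard error: SE = √(p₀(1-p₀)/n) = √(0.5×0.5/275) = 0.030151
z-statistic: z = (p̂ - p₀)/SE = (0.42 - 0.5)/0.030151 = -2.6533
Critical value: z_0.025 = ±1.960
p-value = 0.0080
Decision: reject H₀ at α = 0.05

Answer: z = -2.6533, reject H₀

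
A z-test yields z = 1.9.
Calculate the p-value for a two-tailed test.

Answer: p-value ≈ 0.0574

Derivation:
For z = 1.9:
p = 2×P(Z > |1.9|) = 2×(1 - Φ(1.9)) = 0.0574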